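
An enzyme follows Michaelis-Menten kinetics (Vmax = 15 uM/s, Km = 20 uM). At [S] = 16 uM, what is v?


v = Vmax * [S] / (Km + [S])
v = 15 * 16 / (20 + 16)
v = 6.6667 uM/s

6.6667 uM/s


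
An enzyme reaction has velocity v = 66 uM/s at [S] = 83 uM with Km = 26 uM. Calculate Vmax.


Vmax = v * (Km + [S]) / [S]
Vmax = 66 * (26 + 83) / 83
Vmax = 86.6747 uM/s

86.6747 uM/s


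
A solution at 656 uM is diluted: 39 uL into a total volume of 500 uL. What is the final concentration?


C2 = C1 * V1 / V2
C2 = 656 * 39 / 500
C2 = 51.168 uM

51.168 uM


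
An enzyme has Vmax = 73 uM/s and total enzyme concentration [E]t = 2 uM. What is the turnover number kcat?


kcat = Vmax / [E]t
kcat = 73 / 2
kcat = 36.5 s^-1

36.5 s^-1


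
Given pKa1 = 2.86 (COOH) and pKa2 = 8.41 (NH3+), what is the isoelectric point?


pI = (pKa1 + pKa2) / 2
pI = (2.86 + 8.41) / 2
pI = 5.635

5.635


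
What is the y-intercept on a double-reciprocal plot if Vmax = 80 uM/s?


y-intercept = 1/Vmax
= 1/80
= 0.0125 s/uM

0.0125 s/uM


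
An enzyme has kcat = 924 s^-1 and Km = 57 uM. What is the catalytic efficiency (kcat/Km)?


Catalytic efficiency = kcat / Km
= 924 / 57
= 16.2105 uM^-1*s^-1

16.2105 uM^-1*s^-1


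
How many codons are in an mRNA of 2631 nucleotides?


codons = nucleotides / 3
codons = 2631 / 3 = 877

877


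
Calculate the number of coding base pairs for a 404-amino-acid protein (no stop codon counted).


Each amino acid = 1 codon = 3 bp
bp = 404 * 3 = 1212 bp

1212 bp


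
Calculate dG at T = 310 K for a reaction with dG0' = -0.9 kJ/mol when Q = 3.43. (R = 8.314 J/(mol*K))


dG = dG0' + RT * ln(Q) / 1000
dG = -0.9 + 8.314 * 310 * ln(3.43) / 1000
dG = 2.2767 kJ/mol

2.2767 kJ/mol


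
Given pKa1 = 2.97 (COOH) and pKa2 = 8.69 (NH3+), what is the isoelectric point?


pI = (pKa1 + pKa2) / 2
pI = (2.97 + 8.69) / 2
pI = 5.83

5.83


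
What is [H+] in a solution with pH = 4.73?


[H+] = 10^(-pH)
[H+] = 10^(-4.73)
[H+] = 1.862e-05 M

1.862e-05 M


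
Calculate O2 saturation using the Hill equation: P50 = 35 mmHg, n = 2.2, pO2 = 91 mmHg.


Y = pO2^n / (P50^n + pO2^n)
Y = 91^2.2 / (35^2.2 + 91^2.2)
Y = 89.11%

89.11%


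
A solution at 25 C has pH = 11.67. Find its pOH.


pOH = 14 - pH
pOH = 14 - 11.67
pOH = 2.33

2.33


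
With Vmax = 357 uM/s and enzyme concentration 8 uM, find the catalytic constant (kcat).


kcat = Vmax / [E]t
kcat = 357 / 8
kcat = 44.625 s^-1

44.625 s^-1


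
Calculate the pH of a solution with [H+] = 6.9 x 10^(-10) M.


pH = -log10([H+])
pH = -log10(6.9 x 10^(-10))
pH = 9.1612

9.1612


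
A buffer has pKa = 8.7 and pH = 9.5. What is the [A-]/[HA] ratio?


[A-]/[HA] = 10^(pH - pKa)
= 10^(9.5 - 8.7)
= 6.3096

6.3096


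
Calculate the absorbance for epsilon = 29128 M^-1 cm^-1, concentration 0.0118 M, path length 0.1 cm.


A = epsilon * c * l
A = 29128 * 0.0118 * 0.1
A = 34.371

34.371


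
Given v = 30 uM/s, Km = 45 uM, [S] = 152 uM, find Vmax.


Vmax = v * (Km + [S]) / [S]
Vmax = 30 * (45 + 152) / 152
Vmax = 38.8816 uM/s

38.8816 uM/s


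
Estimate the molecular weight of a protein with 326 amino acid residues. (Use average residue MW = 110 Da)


MW = n_residues * 110 Da
MW = 326 * 110
MW = 35860 Da

35860 Da


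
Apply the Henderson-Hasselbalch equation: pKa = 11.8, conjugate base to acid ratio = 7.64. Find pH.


pH = pKa + log10([A-]/[HA])
pH = 11.8 + log10(7.64)
pH = 12.6831

12.6831


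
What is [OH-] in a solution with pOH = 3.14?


[OH-] = 10^(-pOH)
[OH-] = 10^(-3.14)
[OH-] = 7.244e-04 M

7.244e-04 M


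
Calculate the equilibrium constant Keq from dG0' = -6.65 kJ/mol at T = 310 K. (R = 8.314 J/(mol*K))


Keq = exp(-dG0 * 1000 / (R * T))
Keq = exp(-(-6.65) * 1000 / (8.314 * 310))
Keq = 13.1995

13.1995


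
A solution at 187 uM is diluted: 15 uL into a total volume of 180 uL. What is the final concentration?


C2 = C1 * V1 / V2
C2 = 187 * 15 / 180
C2 = 15.5833 uM

15.5833 uM


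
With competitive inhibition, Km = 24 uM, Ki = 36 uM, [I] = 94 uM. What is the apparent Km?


Km_app = Km * (1 + [I]/Ki)
Km_app = 24 * (1 + 94/36)
Km_app = 86.6667 uM

86.6667 uM


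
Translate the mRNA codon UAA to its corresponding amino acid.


Standard genetic code lookup.
Codon UAA -> Stop

Stop


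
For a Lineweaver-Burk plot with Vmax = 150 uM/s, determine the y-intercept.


y-intercept = 1/Vmax
= 1/150
= 0.0067 s/uM

0.0067 s/uM


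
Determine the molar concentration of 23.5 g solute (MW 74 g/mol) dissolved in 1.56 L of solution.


C = (mass / MW) / volume
C = (23.5 / 74) / 1.56
C = 0.2036 M

0.2036 M


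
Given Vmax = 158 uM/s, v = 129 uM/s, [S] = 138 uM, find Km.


Km = [S] * (Vmax - v) / v
Km = 138 * (158 - 129) / 129
Km = 31.0233 uM

31.0233 uM


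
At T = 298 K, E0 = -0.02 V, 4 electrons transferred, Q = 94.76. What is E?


E = E0 - (RT/nF) * ln(Q)
E = -0.02 - (8.314 * 298 / (4 * 96485)) * ln(94.76)
E = -0.0492 V

-0.0492 V


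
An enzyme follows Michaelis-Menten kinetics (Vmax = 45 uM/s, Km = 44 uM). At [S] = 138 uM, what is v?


v = Vmax * [S] / (Km + [S])
v = 45 * 138 / (44 + 138)
v = 34.1209 uM/s

34.1209 uM/s


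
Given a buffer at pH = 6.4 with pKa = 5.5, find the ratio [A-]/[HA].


[A-]/[HA] = 10^(pH - pKa)
= 10^(6.4 - 5.5)
= 7.9433

7.9433


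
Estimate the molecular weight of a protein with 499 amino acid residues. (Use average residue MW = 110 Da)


MW = n_residues * 110 Da
MW = 499 * 110
MW = 54890 Da

54890 Da


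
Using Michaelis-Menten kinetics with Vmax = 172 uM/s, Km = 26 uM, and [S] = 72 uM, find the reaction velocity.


v = Vmax * [S] / (Km + [S])
v = 172 * 72 / (26 + 72)
v = 126.3673 uM/s

126.3673 uM/s


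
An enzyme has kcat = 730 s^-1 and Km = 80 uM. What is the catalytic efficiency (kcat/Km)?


Catalytic efficiency = kcat / Km
= 730 / 80
= 9.125 uM^-1*s^-1

9.125 uM^-1*s^-1


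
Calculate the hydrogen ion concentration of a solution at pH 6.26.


[H+] = 10^(-pH)
[H+] = 10^(-6.26)
[H+] = 5.495e-07 M

5.495e-07 M


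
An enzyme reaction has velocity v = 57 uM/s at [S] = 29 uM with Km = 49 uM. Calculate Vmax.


Vmax = v * (Km + [S]) / [S]
Vmax = 57 * (49 + 29) / 29
Vmax = 153.3103 uM/s

153.3103 uM/s


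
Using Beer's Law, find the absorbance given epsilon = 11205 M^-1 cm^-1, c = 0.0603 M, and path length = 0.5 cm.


A = epsilon * c * l
A = 11205 * 0.0603 * 0.5
A = 337.8308

337.8308


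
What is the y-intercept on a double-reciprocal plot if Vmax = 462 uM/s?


y-intercept = 1/Vmax
= 1/462
= 0.0022 s/uM

0.0022 s/uM


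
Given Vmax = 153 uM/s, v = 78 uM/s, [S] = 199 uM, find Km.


Km = [S] * (Vmax - v) / v
Km = 199 * (153 - 78) / 78
Km = 191.3462 uM

191.3462 uM


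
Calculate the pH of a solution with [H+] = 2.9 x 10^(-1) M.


pH = -log10([H+])
pH = -log10(2.9 x 10^(-1))
pH = 0.5376

0.5376


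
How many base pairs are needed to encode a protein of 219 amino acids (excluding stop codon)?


Each amino acid = 1 codon = 3 bp
bp = 219 * 3 = 657 bp

657 bp


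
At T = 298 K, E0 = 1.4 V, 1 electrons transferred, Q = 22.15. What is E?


E = E0 - (RT/nF) * ln(Q)
E = 1.4 - (8.314 * 298 / (1 * 96485)) * ln(22.15)
E = 1.3205 V

1.3205 V


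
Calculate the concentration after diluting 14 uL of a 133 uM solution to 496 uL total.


C2 = C1 * V1 / V2
C2 = 133 * 14 / 496
C2 = 3.754 uM

3.754 uM


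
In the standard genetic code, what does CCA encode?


Standard genetic code lookup.
Codon CCA -> Pro

Pro


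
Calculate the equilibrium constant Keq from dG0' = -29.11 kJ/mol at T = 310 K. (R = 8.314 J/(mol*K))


Keq = exp(-dG0 * 1000 / (R * T))
Keq = exp(-(-29.11) * 1000 / (8.314 * 310))
Keq = 80385.6171

80385.6171


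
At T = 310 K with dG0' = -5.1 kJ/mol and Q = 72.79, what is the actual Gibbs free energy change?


dG = dG0' + RT * ln(Q) / 1000
dG = -5.1 + 8.314 * 310 * ln(72.79) / 1000
dG = 5.9505 kJ/mol

5.9505 kJ/mol


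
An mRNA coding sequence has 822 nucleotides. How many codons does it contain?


codons = nucleotides / 3
codons = 822 / 3 = 274

274


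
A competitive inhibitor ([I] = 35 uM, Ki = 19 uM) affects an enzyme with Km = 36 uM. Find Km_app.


Km_app = Km * (1 + [I]/Ki)
Km_app = 36 * (1 + 35/19)
Km_app = 102.3158 uM

102.3158 uM


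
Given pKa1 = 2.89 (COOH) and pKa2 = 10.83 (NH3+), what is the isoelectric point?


pI = (pKa1 + pKa2) / 2
pI = (2.89 + 10.83) / 2
pI = 6.86

6.86


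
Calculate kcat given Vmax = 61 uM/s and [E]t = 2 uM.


kcat = Vmax / [E]t
kcat = 61 / 2
kcat = 30.5 s^-1

30.5 s^-1


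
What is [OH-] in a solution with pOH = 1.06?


[OH-] = 10^(-pOH)
[OH-] = 10^(-1.06)
[OH-] = 0.0871 M

0.0871 M


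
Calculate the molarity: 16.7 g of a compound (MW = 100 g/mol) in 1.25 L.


C = (mass / MW) / volume
C = (16.7 / 100) / 1.25
C = 0.1336 M

0.1336 M


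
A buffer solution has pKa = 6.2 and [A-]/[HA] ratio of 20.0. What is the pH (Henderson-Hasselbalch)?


pH = pKa + log10([A-]/[HA])
pH = 6.2 + log10(20.0)
pH = 7.501

7.501


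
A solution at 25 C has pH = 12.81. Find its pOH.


pOH = 14 - pH
pOH = 14 - 12.81
pOH = 1.19

1.19


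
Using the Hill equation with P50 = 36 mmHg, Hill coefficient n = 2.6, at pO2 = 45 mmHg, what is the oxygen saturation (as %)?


Y = pO2^n / (P50^n + pO2^n)
Y = 45^2.6 / (36^2.6 + 45^2.6)
Y = 64.11%

64.11%


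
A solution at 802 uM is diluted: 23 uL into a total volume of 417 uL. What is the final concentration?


C2 = C1 * V1 / V2
C2 = 802 * 23 / 417
C2 = 44.235 uM

44.235 uM


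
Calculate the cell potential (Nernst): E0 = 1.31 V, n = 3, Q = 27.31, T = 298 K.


E = E0 - (RT/nF) * ln(Q)
E = 1.31 - (8.314 * 298 / (3 * 96485)) * ln(27.31)
E = 1.2817 V

1.2817 V


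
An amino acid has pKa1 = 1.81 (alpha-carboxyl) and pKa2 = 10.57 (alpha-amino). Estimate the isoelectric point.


pI = (pKa1 + pKa2) / 2
pI = (1.81 + 10.57) / 2
pI = 6.19

6.19


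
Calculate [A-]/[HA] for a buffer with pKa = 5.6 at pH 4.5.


[A-]/[HA] = 10^(pH - pKa)
= 10^(4.5 - 5.6)
= 0.0794

0.0794


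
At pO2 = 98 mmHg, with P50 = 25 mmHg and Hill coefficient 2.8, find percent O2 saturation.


Y = pO2^n / (P50^n + pO2^n)
Y = 98^2.8 / (25^2.8 + 98^2.8)
Y = 97.86%

97.86%


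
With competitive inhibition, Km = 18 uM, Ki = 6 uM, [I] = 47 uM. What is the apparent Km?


Km_app = Km * (1 + [I]/Ki)
Km_app = 18 * (1 + 47/6)
Km_app = 159.0 uM

159.0 uM


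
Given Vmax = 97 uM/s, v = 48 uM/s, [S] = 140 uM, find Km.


Km = [S] * (Vmax - v) / v
Km = 140 * (97 - 48) / 48
Km = 142.9167 uM

142.9167 uM


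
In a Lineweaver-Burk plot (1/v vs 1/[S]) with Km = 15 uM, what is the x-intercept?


x-intercept = -1/Km
= -1/15
= -0.0667 1/uM

-0.0667 1/uM


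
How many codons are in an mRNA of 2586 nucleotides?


codons = nucleotides / 3
codons = 2586 / 3 = 862

862


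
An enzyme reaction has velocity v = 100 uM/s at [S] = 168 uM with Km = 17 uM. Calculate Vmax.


Vmax = v * (Km + [S]) / [S]
Vmax = 100 * (17 + 168) / 168
Vmax = 110.119 uM/s

110.119 uM/s


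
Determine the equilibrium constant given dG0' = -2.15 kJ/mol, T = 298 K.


Keq = exp(-dG0 * 1000 / (R * T))
Keq = exp(-(-2.15) * 1000 / (8.314 * 298))
Keq = 2.3816

2.3816


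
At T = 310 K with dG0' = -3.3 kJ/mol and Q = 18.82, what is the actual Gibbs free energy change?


dG = dG0' + RT * ln(Q) / 1000
dG = -3.3 + 8.314 * 310 * ln(18.82) / 1000
dG = 4.2643 kJ/mol

4.2643 kJ/mol


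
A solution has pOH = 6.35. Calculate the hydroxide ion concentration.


[OH-] = 10^(-pOH)
[OH-] = 10^(-6.35)
[OH-] = 4.467e-07 M

4.467e-07 M


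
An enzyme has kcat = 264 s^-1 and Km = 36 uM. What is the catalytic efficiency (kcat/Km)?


Catalytic efficiency = kcat / Km
= 264 / 36
= 7.3333 uM^-1*s^-1

7.3333 uM^-1*s^-1


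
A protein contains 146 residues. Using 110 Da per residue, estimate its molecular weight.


MW = n_residues * 110 Da
MW = 146 * 110
MW = 16060 Da

16060 Da


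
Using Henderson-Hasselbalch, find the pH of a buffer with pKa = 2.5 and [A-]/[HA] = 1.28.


pH = pKa + log10([A-]/[HA])
pH = 2.5 + log10(1.28)
pH = 2.6072

2.6072


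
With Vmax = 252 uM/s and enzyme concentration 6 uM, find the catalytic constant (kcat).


kcat = Vmax / [E]t
kcat = 252 / 6
kcat = 42.0 s^-1

42.0 s^-1


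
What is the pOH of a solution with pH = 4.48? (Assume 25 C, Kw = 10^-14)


pOH = 14 - pH
pOH = 14 - 4.48
pOH = 9.52

9.52


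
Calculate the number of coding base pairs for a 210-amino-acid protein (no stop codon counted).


Each amino acid = 1 codon = 3 bp
bp = 210 * 3 = 630 bp

630 bp


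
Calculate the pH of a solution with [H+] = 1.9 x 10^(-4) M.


pH = -log10([H+])
pH = -log10(1.9 x 10^(-4))
pH = 3.7212

3.7212


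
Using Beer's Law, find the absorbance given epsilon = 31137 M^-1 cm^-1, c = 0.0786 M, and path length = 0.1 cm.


A = epsilon * c * l
A = 31137 * 0.0786 * 0.1
A = 244.7368

244.7368


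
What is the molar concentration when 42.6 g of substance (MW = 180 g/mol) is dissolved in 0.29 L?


C = (mass / MW) / volume
C = (42.6 / 180) / 0.29
C = 0.8161 M

0.8161 M


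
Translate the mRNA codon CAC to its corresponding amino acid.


Standard genetic code lookup.
Codon CAC -> His

His


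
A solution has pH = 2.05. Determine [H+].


[H+] = 10^(-pH)
[H+] = 10^(-2.05)
[H+] = 0.0089 M

0.0089 M


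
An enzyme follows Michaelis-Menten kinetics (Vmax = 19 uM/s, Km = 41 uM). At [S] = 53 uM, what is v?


v = Vmax * [S] / (Km + [S])
v = 19 * 53 / (41 + 53)
v = 10.7128 uM/s

10.7128 uM/s


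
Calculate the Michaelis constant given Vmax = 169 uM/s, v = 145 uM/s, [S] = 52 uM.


Km = [S] * (Vmax - v) / v
Km = 52 * (169 - 145) / 145
Km = 8.6069 uM

8.6069 uM


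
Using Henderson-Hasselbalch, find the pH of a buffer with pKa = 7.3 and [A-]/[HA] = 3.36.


pH = pKa + log10([A-]/[HA])
pH = 7.3 + log10(3.36)
pH = 7.8263

7.8263


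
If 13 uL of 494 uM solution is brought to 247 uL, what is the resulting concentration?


C2 = C1 * V1 / V2
C2 = 494 * 13 / 247
C2 = 26.0 uM

26.0 uM


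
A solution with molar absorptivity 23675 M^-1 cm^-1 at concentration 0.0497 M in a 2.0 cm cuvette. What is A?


A = epsilon * c * l
A = 23675 * 0.0497 * 2.0
A = 2353.295

2353.295


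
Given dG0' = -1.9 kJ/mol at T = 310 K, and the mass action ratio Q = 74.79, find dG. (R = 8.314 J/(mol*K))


dG = dG0' + RT * ln(Q) / 1000
dG = -1.9 + 8.314 * 310 * ln(74.79) / 1000
dG = 9.2204 kJ/mol

9.2204 kJ/mol


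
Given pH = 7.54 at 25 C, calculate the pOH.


pOH = 14 - pH
pOH = 14 - 7.54
pOH = 6.46

6.46


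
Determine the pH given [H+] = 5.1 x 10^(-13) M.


pH = -log10([H+])
pH = -log10(5.1 x 10^(-13))
pH = 12.2924

12.2924


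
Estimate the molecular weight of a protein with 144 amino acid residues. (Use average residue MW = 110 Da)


MW = n_residues * 110 Da
MW = 144 * 110
MW = 15840 Da

15840 Da


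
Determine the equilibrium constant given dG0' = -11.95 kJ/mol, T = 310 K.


Keq = exp(-dG0 * 1000 / (R * T))
Keq = exp(-(-11.95) * 1000 / (8.314 * 310))
Keq = 103.1891

103.1891


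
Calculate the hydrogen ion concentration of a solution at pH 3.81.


[H+] = 10^(-pH)
[H+] = 10^(-3.81)
[H+] = 1.549e-04 M

1.549e-04 M


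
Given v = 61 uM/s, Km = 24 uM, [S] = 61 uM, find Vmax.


Vmax = v * (Km + [S]) / [S]
Vmax = 61 * (24 + 61) / 61
Vmax = 85.0 uM/s

85.0 uM/s


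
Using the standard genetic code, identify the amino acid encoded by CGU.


Standard genetic code lookup.
Codon CGU -> Arg

Arg


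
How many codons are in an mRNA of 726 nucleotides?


codons = nucleotides / 3
codons = 726 / 3 = 242

242


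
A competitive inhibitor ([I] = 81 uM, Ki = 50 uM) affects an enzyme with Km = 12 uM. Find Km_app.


Km_app = Km * (1 + [I]/Ki)
Km_app = 12 * (1 + 81/50)
Km_app = 31.44 uM

31.44 uM


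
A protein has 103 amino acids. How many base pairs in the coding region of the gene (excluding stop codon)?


Each amino acid = 1 codon = 3 bp
bp = 103 * 3 = 309 bp

309 bp


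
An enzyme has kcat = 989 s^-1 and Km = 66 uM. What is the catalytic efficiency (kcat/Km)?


Catalytic efficiency = kcat / Km
= 989 / 66
= 14.9848 uM^-1*s^-1

14.9848 uM^-1*s^-1


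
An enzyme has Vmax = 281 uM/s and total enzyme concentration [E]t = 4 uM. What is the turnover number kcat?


kcat = Vmax / [E]t
kcat = 281 / 4
kcat = 70.25 s^-1

70.25 s^-1


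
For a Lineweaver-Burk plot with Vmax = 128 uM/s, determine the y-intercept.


y-intercept = 1/Vmax
= 1/128
= 0.0078 s/uM

0.0078 s/uM


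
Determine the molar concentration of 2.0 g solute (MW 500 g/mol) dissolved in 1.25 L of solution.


C = (mass / MW) / volume
C = (2.0 / 500) / 1.25
C = 0.0032 M

0.0032 M


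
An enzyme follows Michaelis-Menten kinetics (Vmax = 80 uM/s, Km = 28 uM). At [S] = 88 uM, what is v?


v = Vmax * [S] / (Km + [S])
v = 80 * 88 / (28 + 88)
v = 60.6897 uM/s

60.6897 uM/s


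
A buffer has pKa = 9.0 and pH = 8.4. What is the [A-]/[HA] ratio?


[A-]/[HA] = 10^(pH - pKa)
= 10^(8.4 - 9.0)
= 0.2512

0.2512


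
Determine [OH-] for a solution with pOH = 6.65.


[OH-] = 10^(-pOH)
[OH-] = 10^(-6.65)
[OH-] = 2.239e-07 M

2.239e-07 M


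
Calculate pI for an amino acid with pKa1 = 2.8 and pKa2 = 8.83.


pI = (pKa1 + pKa2) / 2
pI = (2.8 + 8.83) / 2
pI = 5.815

5.815


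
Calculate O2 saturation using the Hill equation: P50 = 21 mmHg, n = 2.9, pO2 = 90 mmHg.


Y = pO2^n / (P50^n + pO2^n)
Y = 90^2.9 / (21^2.9 + 90^2.9)
Y = 98.55%

98.55%


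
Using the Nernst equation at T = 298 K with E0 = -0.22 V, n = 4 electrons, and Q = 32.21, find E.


E = E0 - (RT/nF) * ln(Q)
E = -0.22 - (8.314 * 298 / (4 * 96485)) * ln(32.21)
E = -0.2423 V

-0.2423 V


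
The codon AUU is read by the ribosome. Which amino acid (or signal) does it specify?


Standard genetic code lookup.
Codon AUU -> Ile

Ile


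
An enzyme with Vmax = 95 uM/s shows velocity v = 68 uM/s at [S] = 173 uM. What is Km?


Km = [S] * (Vmax - v) / v
Km = 173 * (95 - 68) / 68
Km = 68.6912 uM

68.6912 uM


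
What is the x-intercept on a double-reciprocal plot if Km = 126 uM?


x-intercept = -1/Km
= -1/126
= -0.0079 1/uM

-0.0079 1/uM


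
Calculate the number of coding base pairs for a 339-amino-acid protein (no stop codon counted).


Each amino acid = 1 codon = 3 bp
bp = 339 * 3 = 1017 bp

1017 bp


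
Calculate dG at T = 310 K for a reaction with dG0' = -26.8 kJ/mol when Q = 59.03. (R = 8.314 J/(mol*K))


dG = dG0' + RT * ln(Q) / 1000
dG = -26.8 + 8.314 * 310 * ln(59.03) / 1000
dG = -16.2895 kJ/mol

-16.2895 kJ/mol


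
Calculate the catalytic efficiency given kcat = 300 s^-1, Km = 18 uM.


Catalytic efficiency = kcat / Km
= 300 / 18
= 16.6667 uM^-1*s^-1

16.6667 uM^-1*s^-1


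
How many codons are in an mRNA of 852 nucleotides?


codons = nucleotides / 3
codons = 852 / 3 = 284

284


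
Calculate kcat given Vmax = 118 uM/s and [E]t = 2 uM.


kcat = Vmax / [E]t
kcat = 118 / 2
kcat = 59.0 s^-1

59.0 s^-1


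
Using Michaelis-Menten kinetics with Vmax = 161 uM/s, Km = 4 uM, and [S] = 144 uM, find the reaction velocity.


v = Vmax * [S] / (Km + [S])
v = 161 * 144 / (4 + 144)
v = 156.6486 uM/s

156.6486 uM/s


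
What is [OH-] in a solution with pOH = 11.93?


[OH-] = 10^(-pOH)
[OH-] = 10^(-11.93)
[OH-] = 1.175e-12 M

1.175e-12 M


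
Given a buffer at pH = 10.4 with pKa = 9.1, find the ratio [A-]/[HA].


[A-]/[HA] = 10^(pH - pKa)
= 10^(10.4 - 9.1)
= 19.9526

19.9526


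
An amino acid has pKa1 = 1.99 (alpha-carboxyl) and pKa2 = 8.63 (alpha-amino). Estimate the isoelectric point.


pI = (pKa1 + pKa2) / 2
pI = (1.99 + 8.63) / 2
pI = 5.31

5.31


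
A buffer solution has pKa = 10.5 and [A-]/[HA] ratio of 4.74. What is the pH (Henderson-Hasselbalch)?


pH = pKa + log10([A-]/[HA])
pH = 10.5 + log10(4.74)
pH = 11.1758

11.1758


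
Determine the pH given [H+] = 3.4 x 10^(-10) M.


pH = -log10([H+])
pH = -log10(3.4 x 10^(-10))
pH = 9.4685

9.4685


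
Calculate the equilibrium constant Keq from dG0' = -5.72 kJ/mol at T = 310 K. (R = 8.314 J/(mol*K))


Keq = exp(-dG0 * 1000 / (R * T))
Keq = exp(-(-5.72) * 1000 / (8.314 * 310))
Keq = 9.2013

9.2013


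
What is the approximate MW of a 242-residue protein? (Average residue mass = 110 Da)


MW = n_residues * 110 Da
MW = 242 * 110
MW = 26620 Da

26620 Da


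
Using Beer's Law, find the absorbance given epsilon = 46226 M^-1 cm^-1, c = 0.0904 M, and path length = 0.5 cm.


A = epsilon * c * l
A = 46226 * 0.0904 * 0.5
A = 2089.4152

2089.4152


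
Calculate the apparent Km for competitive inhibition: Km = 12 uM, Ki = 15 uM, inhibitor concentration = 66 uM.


Km_app = Km * (1 + [I]/Ki)
Km_app = 12 * (1 + 66/15)
Km_app = 64.8 uM

64.8 uM


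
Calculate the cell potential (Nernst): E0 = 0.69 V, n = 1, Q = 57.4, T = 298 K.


E = E0 - (RT/nF) * ln(Q)
E = 0.69 - (8.314 * 298 / (1 * 96485)) * ln(57.4)
E = 0.586 V

0.586 V


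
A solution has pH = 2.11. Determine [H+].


[H+] = 10^(-pH)
[H+] = 10^(-2.11)
[H+] = 0.0078 M

0.0078 M


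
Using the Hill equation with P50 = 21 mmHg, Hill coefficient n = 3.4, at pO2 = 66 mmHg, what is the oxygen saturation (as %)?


Y = pO2^n / (P50^n + pO2^n)
Y = 66^3.4 / (21^3.4 + 66^3.4)
Y = 98.0%

98.0%


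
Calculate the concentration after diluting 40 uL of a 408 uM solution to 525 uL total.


C2 = C1 * V1 / V2
C2 = 408 * 40 / 525
C2 = 31.0857 uM

31.0857 uM


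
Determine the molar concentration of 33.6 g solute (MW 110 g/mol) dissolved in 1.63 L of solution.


C = (mass / MW) / volume
C = (33.6 / 110) / 1.63
C = 0.1874 M

0.1874 M


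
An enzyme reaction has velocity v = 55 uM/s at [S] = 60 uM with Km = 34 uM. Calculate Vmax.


Vmax = v * (Km + [S]) / [S]
Vmax = 55 * (34 + 60) / 60
Vmax = 86.1667 uM/s

86.1667 uM/s


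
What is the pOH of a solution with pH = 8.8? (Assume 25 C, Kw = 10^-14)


pOH = 14 - pH
pOH = 14 - 8.8
pOH = 5.2

5.2


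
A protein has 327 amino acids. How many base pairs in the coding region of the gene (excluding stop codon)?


Each amino acid = 1 codon = 3 bp
bp = 327 * 3 = 981 bp

981 bp


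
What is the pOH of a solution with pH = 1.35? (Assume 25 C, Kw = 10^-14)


pOH = 14 - pH
pOH = 14 - 1.35
pOH = 12.65

12.65


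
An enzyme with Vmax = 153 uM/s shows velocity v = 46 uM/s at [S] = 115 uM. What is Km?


Km = [S] * (Vmax - v) / v
Km = 115 * (153 - 46) / 46
Km = 267.5 uM

267.5 uM


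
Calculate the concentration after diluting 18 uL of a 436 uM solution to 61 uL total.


C2 = C1 * V1 / V2
C2 = 436 * 18 / 61
C2 = 128.6557 uM

128.6557 uM


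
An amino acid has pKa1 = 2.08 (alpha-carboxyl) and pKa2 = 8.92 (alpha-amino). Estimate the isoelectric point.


pI = (pKa1 + pKa2) / 2
pI = (2.08 + 8.92) / 2
pI = 5.5

5.5


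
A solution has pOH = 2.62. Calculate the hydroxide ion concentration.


[OH-] = 10^(-pOH)
[OH-] = 10^(-2.62)
[OH-] = 0.0024 M

0.0024 M


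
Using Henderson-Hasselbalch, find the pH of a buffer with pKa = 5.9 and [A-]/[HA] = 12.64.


pH = pKa + log10([A-]/[HA])
pH = 5.9 + log10(12.64)
pH = 7.0017

7.0017


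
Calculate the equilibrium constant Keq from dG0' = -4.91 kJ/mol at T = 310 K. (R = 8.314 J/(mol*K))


Keq = exp(-dG0 * 1000 / (R * T))
Keq = exp(-(-4.91) * 1000 / (8.314 * 310))
Keq = 6.7198

6.7198


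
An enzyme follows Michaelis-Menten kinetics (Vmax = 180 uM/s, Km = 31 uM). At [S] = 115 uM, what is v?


v = Vmax * [S] / (Km + [S])
v = 180 * 115 / (31 + 115)
v = 141.7808 uM/s

141.7808 uM/s


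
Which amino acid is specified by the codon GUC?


Standard genetic code lookup.
Codon GUC -> Val

Val


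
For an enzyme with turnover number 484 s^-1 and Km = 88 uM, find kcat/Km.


Catalytic efficiency = kcat / Km
= 484 / 88
= 5.5 uM^-1*s^-1

5.5 uM^-1*s^-1


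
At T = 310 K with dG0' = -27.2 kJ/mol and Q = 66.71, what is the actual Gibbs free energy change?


dG = dG0' + RT * ln(Q) / 1000
dG = -27.2 + 8.314 * 310 * ln(66.71) / 1000
dG = -16.3743 kJ/mol

-16.3743 kJ/mol


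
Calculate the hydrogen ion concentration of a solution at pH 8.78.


[H+] = 10^(-pH)
[H+] = 10^(-8.78)
[H+] = 1.660e-09 M

1.660e-09 M


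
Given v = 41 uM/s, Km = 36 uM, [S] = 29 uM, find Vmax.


Vmax = v * (Km + [S]) / [S]
Vmax = 41 * (36 + 29) / 29
Vmax = 91.8966 uM/s

91.8966 uM/s


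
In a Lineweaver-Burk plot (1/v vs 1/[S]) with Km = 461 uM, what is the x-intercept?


x-intercept = -1/Km
= -1/461
= -0.0022 1/uM

-0.0022 1/uM


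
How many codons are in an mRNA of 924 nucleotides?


codons = nucleotides / 3
codons = 924 / 3 = 308

308


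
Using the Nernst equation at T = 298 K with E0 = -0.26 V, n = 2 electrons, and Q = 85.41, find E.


E = E0 - (RT/nF) * ln(Q)
E = -0.26 - (8.314 * 298 / (2 * 96485)) * ln(85.41)
E = -0.3171 V

-0.3171 V


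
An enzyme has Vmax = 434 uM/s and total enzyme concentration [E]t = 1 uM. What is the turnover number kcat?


kcat = Vmax / [E]t
kcat = 434 / 1
kcat = 434.0 s^-1

434.0 s^-1


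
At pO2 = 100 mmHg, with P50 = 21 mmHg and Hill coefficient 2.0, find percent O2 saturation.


Y = pO2^n / (P50^n + pO2^n)
Y = 100^2.0 / (21^2.0 + 100^2.0)
Y = 95.78%

95.78%


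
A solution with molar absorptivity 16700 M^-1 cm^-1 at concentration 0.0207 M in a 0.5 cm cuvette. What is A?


A = epsilon * c * l
A = 16700 * 0.0207 * 0.5
A = 172.845

172.845


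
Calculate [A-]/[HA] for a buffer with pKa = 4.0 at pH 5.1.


[A-]/[HA] = 10^(pH - pKa)
= 10^(5.1 - 4.0)
= 12.5893

12.5893


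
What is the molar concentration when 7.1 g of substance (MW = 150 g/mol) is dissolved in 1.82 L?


C = (mass / MW) / volume
C = (7.1 / 150) / 1.82
C = 0.026 M

0.026 M


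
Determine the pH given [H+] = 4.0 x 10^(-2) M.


pH = -log10([H+])
pH = -log10(4.0 x 10^(-2))
pH = 1.3979

1.3979


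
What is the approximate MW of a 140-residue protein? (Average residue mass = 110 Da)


MW = n_residues * 110 Da
MW = 140 * 110
MW = 15400 Da

15400 Da


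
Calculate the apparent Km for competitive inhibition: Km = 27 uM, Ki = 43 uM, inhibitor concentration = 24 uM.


Km_app = Km * (1 + [I]/Ki)
Km_app = 27 * (1 + 24/43)
Km_app = 42.0698 uM

42.0698 uM


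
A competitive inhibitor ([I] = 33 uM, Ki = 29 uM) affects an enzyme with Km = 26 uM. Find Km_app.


Km_app = Km * (1 + [I]/Ki)
Km_app = 26 * (1 + 33/29)
Km_app = 55.5862 uM

55.5862 uM


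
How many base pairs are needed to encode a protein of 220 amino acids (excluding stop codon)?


Each amino acid = 1 codon = 3 bp
bp = 220 * 3 = 660 bp

660 bp


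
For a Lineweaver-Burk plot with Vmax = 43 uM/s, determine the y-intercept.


y-intercept = 1/Vmax
= 1/43
= 0.0233 s/uM

0.0233 s/uM


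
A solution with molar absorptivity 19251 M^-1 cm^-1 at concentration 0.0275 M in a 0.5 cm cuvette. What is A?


A = epsilon * c * l
A = 19251 * 0.0275 * 0.5
A = 264.7013

264.7013


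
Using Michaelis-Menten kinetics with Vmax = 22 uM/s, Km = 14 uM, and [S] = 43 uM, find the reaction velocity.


v = Vmax * [S] / (Km + [S])
v = 22 * 43 / (14 + 43)
v = 16.5965 uM/s

16.5965 uM/s


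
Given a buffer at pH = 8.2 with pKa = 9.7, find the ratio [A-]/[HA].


[A-]/[HA] = 10^(pH - pKa)
= 10^(8.2 - 9.7)
= 0.0316

0.0316


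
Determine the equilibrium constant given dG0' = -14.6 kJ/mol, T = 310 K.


Keq = exp(-dG0 * 1000 / (R * T))
Keq = exp(-(-14.6) * 1000 / (8.314 * 310))
Keq = 288.5173

288.5173


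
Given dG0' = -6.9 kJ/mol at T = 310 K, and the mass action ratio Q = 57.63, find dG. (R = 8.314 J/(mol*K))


dG = dG0' + RT * ln(Q) / 1000
dG = -6.9 + 8.314 * 310 * ln(57.63) / 1000
dG = 3.5486 kJ/mol

3.5486 kJ/mol


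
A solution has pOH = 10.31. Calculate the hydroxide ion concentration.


[OH-] = 10^(-pOH)
[OH-] = 10^(-10.31)
[OH-] = 4.898e-11 M

4.898e-11 M


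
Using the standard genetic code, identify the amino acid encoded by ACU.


Standard genetic code lookup.
Codon ACU -> Thr

Thr


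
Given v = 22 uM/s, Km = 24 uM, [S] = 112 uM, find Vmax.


Vmax = v * (Km + [S]) / [S]
Vmax = 22 * (24 + 112) / 112
Vmax = 26.7143 uM/s

26.7143 uM/s


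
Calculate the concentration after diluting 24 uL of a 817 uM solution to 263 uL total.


C2 = C1 * V1 / V2
C2 = 817 * 24 / 263
C2 = 74.5551 uM

74.5551 uM


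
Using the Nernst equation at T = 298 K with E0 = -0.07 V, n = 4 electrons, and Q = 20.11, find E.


E = E0 - (RT/nF) * ln(Q)
E = -0.07 - (8.314 * 298 / (4 * 96485)) * ln(20.11)
E = -0.0893 V

-0.0893 V


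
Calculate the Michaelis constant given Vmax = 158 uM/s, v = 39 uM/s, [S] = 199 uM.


Km = [S] * (Vmax - v) / v
Km = 199 * (158 - 39) / 39
Km = 607.2051 uM

607.2051 uM


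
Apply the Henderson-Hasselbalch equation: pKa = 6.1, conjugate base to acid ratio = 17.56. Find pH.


pH = pKa + log10([A-]/[HA])
pH = 6.1 + log10(17.56)
pH = 7.3445

7.3445


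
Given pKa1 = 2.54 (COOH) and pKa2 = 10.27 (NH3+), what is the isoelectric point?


pI = (pKa1 + pKa2) / 2
pI = (2.54 + 10.27) / 2
pI = 6.405

6.405


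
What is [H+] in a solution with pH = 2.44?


[H+] = 10^(-pH)
[H+] = 10^(-2.44)
[H+] = 0.0036 M

0.0036 M


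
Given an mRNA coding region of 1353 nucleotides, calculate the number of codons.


codons = nucleotides / 3
codons = 1353 / 3 = 451

451


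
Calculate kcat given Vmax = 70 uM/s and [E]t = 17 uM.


kcat = Vmax / [E]t
kcat = 70 / 17
kcat = 4.1176 s^-1

4.1176 s^-1


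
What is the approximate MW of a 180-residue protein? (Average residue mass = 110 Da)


MW = n_residues * 110 Da
MW = 180 * 110
MW = 19800 Da

19800 Da


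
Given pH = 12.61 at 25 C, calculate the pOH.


pOH = 14 - pH
pOH = 14 - 12.61
pOH = 1.39

1.39


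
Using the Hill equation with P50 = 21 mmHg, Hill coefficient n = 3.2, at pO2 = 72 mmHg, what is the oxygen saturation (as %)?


Y = pO2^n / (P50^n + pO2^n)
Y = 72^3.2 / (21^3.2 + 72^3.2)
Y = 98.1%

98.1%


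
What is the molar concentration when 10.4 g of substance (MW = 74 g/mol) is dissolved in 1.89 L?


C = (mass / MW) / volume
C = (10.4 / 74) / 1.89
C = 0.0744 M

0.0744 M


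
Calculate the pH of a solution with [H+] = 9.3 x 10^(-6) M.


pH = -log10([H+])
pH = -log10(9.3 x 10^(-6))
pH = 5.0315

5.0315


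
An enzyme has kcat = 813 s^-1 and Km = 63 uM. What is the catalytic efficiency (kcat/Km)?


Catalytic efficiency = kcat / Km
= 813 / 63
= 12.9048 uM^-1*s^-1

12.9048 uM^-1*s^-1


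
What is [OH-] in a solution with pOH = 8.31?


[OH-] = 10^(-pOH)
[OH-] = 10^(-8.31)
[OH-] = 4.898e-09 M

4.898e-09 M


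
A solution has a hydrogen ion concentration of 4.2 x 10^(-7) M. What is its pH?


pH = -log10([H+])
pH = -log10(4.2 x 10^(-7))
pH = 6.3768

6.3768


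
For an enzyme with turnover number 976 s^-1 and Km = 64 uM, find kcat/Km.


Catalytic efficiency = kcat / Km
= 976 / 64
= 15.25 uM^-1*s^-1

15.25 uM^-1*s^-1


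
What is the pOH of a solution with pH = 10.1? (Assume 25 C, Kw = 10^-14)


pOH = 14 - pH
pOH = 14 - 10.1
pOH = 3.9

3.9


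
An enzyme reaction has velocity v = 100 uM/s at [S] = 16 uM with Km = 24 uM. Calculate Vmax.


Vmax = v * (Km + [S]) / [S]
Vmax = 100 * (24 + 16) / 16
Vmax = 250.0 uM/s

250.0 uM/s


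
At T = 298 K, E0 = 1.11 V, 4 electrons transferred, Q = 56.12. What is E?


E = E0 - (RT/nF) * ln(Q)
E = 1.11 - (8.314 * 298 / (4 * 96485)) * ln(56.12)
E = 1.0841 V

1.0841 V


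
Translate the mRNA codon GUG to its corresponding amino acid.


Standard genetic code lookup.
Codon GUG -> Val

Val


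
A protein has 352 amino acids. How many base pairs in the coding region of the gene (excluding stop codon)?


Each amino acid = 1 codon = 3 bp
bp = 352 * 3 = 1056 bp

1056 bp


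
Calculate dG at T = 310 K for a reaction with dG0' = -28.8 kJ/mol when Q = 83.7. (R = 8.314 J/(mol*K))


dG = dG0' + RT * ln(Q) / 1000
dG = -28.8 + 8.314 * 310 * ln(83.7) / 1000
dG = -17.3895 kJ/mol

-17.3895 kJ/mol


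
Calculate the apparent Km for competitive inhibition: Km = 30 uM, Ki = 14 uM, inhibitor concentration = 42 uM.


Km_app = Km * (1 + [I]/Ki)
Km_app = 30 * (1 + 42/14)
Km_app = 120.0 uM

120.0 uM


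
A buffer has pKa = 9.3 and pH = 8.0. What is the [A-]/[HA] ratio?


[A-]/[HA] = 10^(pH - pKa)
= 10^(8.0 - 9.3)
= 0.0501

0.0501


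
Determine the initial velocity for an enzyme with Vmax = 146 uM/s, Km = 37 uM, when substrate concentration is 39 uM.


v = Vmax * [S] / (Km + [S])
v = 146 * 39 / (37 + 39)
v = 74.9211 uM/s

74.9211 uM/s


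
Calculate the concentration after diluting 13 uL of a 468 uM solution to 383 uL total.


C2 = C1 * V1 / V2
C2 = 468 * 13 / 383
C2 = 15.8851 uM

15.8851 uM


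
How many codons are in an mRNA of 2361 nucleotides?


codons = nucleotides / 3
codons = 2361 / 3 = 787

787


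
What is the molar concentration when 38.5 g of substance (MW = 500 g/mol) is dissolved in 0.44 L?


C = (mass / MW) / volume
C = (38.5 / 500) / 0.44
C = 0.175 M

0.175 M


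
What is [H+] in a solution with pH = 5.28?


[H+] = 10^(-pH)
[H+] = 10^(-5.28)
[H+] = 5.248e-06 M

5.248e-06 M


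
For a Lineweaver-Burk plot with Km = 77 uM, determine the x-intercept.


x-intercept = -1/Km
= -1/77
= -0.013 1/uM

-0.013 1/uM


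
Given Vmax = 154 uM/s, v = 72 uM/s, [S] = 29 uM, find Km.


Km = [S] * (Vmax - v) / v
Km = 29 * (154 - 72) / 72
Km = 33.0278 uM

33.0278 uM


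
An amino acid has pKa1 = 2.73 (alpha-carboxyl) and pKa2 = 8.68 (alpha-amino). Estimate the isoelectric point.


pI = (pKa1 + pKa2) / 2
pI = (2.73 + 8.68) / 2
pI = 5.705

5.705


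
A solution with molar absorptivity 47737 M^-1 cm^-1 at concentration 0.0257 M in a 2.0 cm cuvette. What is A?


A = epsilon * c * l
A = 47737 * 0.0257 * 2.0
A = 2453.6818

2453.6818


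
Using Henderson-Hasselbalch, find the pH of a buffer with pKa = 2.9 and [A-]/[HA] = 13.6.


pH = pKa + log10([A-]/[HA])
pH = 2.9 + log10(13.6)
pH = 4.0335

4.0335


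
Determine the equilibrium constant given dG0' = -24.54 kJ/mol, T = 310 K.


Keq = exp(-dG0 * 1000 / (R * T))
Keq = exp(-(-24.54) * 1000 / (8.314 * 310))
Keq = 13649.3146

13649.3146


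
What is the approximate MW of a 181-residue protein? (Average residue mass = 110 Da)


MW = n_residues * 110 Da
MW = 181 * 110
MW = 19910 Da

19910 Da


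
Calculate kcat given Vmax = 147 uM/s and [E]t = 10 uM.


kcat = Vmax / [E]t
kcat = 147 / 10
kcat = 14.7 s^-1

14.7 s^-1


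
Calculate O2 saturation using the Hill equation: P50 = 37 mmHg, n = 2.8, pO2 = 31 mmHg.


Y = pO2^n / (P50^n + pO2^n)
Y = 31^2.8 / (37^2.8 + 31^2.8)
Y = 37.86%

37.86%


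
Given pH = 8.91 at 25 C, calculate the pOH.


pOH = 14 - pH
pOH = 14 - 8.91
pOH = 5.09

5.09


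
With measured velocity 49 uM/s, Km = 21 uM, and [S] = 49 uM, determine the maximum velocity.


Vmax = v * (Km + [S]) / [S]
Vmax = 49 * (21 + 49) / 49
Vmax = 70.0 uM/s

70.0 uM/s


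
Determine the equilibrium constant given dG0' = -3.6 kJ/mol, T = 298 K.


Keq = exp(-dG0 * 1000 / (R * T))
Keq = exp(-(-3.6) * 1000 / (8.314 * 298))
Keq = 4.2761

4.2761


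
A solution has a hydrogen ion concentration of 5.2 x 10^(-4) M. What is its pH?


pH = -log10([H+])
pH = -log10(5.2 x 10^(-4))
pH = 3.284

3.284


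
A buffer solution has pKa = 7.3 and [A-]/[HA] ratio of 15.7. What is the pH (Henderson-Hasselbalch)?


pH = pKa + log10([A-]/[HA])
pH = 7.3 + log10(15.7)
pH = 8.4959

8.4959


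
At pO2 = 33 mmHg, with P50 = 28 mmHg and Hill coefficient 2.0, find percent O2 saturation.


Y = pO2^n / (P50^n + pO2^n)
Y = 33^2.0 / (28^2.0 + 33^2.0)
Y = 58.14%

58.14%


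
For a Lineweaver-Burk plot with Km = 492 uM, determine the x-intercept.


x-intercept = -1/Km
= -1/492
= -0.002 1/uM

-0.002 1/uM


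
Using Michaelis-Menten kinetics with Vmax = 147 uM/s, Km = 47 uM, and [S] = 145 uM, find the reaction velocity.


v = Vmax * [S] / (Km + [S])
v = 147 * 145 / (47 + 145)
v = 111.0156 uM/s

111.0156 uM/s


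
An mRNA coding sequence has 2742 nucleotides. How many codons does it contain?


codons = nucleotides / 3
codons = 2742 / 3 = 914

914


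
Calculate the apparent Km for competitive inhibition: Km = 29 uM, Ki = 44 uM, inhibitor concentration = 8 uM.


Km_app = Km * (1 + [I]/Ki)
Km_app = 29 * (1 + 8/44)
Km_app = 34.2727 uM

34.2727 uM


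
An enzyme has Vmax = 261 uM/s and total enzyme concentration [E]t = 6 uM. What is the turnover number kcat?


kcat = Vmax / [E]t
kcat = 261 / 6
kcat = 43.5 s^-1

43.5 s^-1


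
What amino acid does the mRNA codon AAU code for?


Standard genetic code lookup.
Codon AAU -> Asn

Asn


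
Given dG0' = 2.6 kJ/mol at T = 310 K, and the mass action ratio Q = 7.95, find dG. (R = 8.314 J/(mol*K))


dG = dG0' + RT * ln(Q) / 1000
dG = 2.6 + 8.314 * 310 * ln(7.95) / 1000
dG = 7.9433 kJ/mol

7.9433 kJ/mol


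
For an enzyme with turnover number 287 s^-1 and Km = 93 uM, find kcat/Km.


Catalytic efficiency = kcat / Km
= 287 / 93
= 3.086 uM^-1*s^-1

3.086 uM^-1*s^-1


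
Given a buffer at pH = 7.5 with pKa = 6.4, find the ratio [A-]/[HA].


[A-]/[HA] = 10^(pH - pKa)
= 10^(7.5 - 6.4)
= 12.5893

12.5893


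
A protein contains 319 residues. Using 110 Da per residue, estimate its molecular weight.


MW = n_residues * 110 Da
MW = 319 * 110
MW = 35090 Da

35090 Da


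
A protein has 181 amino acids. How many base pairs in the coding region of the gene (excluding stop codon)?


Each amino acid = 1 codon = 3 bp
bp = 181 * 3 = 543 bp

543 bp


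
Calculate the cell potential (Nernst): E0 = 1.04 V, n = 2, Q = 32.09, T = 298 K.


E = E0 - (RT/nF) * ln(Q)
E = 1.04 - (8.314 * 298 / (2 * 96485)) * ln(32.09)
E = 0.9955 V

0.9955 V


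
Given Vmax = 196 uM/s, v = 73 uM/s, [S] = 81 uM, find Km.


Km = [S] * (Vmax - v) / v
Km = 81 * (196 - 73) / 73
Km = 136.4795 uM

136.4795 uM


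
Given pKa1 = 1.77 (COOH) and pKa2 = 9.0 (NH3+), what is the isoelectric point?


pI = (pKa1 + pKa2) / 2
pI = (1.77 + 9.0) / 2
pI = 5.385

5.385


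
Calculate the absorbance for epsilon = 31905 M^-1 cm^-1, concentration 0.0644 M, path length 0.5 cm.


A = epsilon * c * l
A = 31905 * 0.0644 * 0.5
A = 1027.341

1027.341


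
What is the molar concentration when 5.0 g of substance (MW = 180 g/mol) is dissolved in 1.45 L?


C = (mass / MW) / volume
C = (5.0 / 180) / 1.45
C = 0.0192 M

0.0192 M


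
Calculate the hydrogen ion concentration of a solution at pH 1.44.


[H+] = 10^(-pH)
[H+] = 10^(-1.44)
[H+] = 0.0363 M

0.0363 M


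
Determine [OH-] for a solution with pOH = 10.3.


[OH-] = 10^(-pOH)
[OH-] = 10^(-10.3)
[OH-] = 5.012e-11 M

5.012e-11 M


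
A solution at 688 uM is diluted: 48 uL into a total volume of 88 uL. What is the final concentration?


C2 = C1 * V1 / V2
C2 = 688 * 48 / 88
C2 = 375.2727 uM

375.2727 uM


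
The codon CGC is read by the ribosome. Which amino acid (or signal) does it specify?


Standard genetic code lookup.
Codon CGC -> Arg

Arg


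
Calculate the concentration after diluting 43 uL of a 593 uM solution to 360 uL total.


C2 = C1 * V1 / V2
C2 = 593 * 43 / 360
C2 = 70.8306 uM

70.8306 uM


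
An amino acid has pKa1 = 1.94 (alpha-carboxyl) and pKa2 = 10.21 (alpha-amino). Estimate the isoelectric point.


pI = (pKa1 + pKa2) / 2
pI = (1.94 + 10.21) / 2
pI = 6.075

6.075


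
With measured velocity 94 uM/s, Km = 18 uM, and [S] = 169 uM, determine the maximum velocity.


Vmax = v * (Km + [S]) / [S]
Vmax = 94 * (18 + 169) / 169
Vmax = 104.0118 uM/s

104.0118 uM/s
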